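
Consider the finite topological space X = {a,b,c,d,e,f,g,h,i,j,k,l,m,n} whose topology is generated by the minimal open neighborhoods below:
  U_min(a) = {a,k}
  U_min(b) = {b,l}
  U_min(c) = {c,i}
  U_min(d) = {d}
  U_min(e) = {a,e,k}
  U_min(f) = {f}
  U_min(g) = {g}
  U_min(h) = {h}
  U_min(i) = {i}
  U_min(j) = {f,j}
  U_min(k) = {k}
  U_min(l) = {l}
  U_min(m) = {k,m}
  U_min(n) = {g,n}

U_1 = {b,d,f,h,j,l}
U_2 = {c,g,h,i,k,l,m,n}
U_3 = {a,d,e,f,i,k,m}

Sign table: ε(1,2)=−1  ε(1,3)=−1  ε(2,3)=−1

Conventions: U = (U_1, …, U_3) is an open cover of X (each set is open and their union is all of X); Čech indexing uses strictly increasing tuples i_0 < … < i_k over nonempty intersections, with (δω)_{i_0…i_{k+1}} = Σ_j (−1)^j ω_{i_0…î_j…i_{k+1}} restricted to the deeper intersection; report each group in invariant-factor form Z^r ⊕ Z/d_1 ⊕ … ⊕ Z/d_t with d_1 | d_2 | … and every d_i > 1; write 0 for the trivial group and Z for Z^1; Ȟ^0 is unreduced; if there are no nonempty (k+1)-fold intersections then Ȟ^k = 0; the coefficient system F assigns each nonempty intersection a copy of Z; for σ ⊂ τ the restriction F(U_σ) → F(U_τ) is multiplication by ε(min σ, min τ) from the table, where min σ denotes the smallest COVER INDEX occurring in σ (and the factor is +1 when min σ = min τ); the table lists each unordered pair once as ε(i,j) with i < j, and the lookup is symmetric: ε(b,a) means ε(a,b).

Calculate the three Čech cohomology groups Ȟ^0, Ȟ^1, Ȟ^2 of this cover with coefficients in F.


Ȟ^0 ≅ 0; Ȟ^1 ≅ Z/2; Ȟ^2 ≅ 0

nerve simplices:
  U12={h,l} U13={d,f} U23={i,k,m}
C dims 3,3; δ0: rk 3, SNF 1^2·2
degree 0: 3−3−0 = 0 → Ȟ^0 ≅ 0
degree 1: 3−0−3 = 0 plus torsion [2] → Ȟ^1 ≅ Z/2
degree 2: 0−0−0 = 0 → Ȟ^2 ≅ 0


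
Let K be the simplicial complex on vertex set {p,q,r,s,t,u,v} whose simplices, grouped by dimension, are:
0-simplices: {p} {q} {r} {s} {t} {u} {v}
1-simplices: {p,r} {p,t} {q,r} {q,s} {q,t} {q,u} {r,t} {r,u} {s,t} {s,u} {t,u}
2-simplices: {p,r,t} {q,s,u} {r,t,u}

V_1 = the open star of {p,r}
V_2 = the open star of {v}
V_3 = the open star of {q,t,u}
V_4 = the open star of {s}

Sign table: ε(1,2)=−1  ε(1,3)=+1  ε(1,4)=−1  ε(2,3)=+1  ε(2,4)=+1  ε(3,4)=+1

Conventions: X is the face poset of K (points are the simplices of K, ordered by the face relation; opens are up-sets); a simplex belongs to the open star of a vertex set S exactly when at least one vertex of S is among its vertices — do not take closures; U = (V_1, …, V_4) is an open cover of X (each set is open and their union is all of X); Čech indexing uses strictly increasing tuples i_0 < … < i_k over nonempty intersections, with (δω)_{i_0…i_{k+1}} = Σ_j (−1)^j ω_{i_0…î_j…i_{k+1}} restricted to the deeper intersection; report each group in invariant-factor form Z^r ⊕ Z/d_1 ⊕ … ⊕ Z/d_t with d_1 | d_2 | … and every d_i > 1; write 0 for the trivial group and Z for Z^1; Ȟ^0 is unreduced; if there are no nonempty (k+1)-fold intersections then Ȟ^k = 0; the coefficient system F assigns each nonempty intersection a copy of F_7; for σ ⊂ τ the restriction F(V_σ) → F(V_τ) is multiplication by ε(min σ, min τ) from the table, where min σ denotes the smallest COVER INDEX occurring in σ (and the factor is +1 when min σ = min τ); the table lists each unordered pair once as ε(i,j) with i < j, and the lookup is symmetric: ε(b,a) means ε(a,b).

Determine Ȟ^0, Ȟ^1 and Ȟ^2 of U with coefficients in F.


Ȟ^0(U;F) ≅ Z/7 ⊕ Z/7,  Ȟ^1(U;F) ≅ 0,  Ȟ^2(U;F) ≅ 0

nerve simplices:
  V1={{p},{r},{p,r},{p,t},{q,r},{r,t},{r,u},{p,r,t},{r,t,u}} V2={{v}} V3={{q},{t},{u},{p,t},{q,r},{q,s},{q,t},{q,u},{r,t},{r,u},{s,t},{s,u},{t,u},{p,r,t},{q,s,u},{r,t,u}} V4={{s},{q,s},{s,t},{s,u},{q,s,u}}
  V13={{p,t},{q,r},{r,t},{r,u},{p,r,t},{r,t,u}} V34={{q,s},{s,t},{s,u},{q,s,u}}
C dims 4,2; δ0: rk_F7 2
degree 0: 4−2−0 = 2 → Ȟ^0 ≅ Z/7 ⊕ Z/7
degree 1: 2−0−2 = 0 → Ȟ^1 ≅ 0
degree 2: 0−0−0 = 0 → Ȟ^2 ≅ 0


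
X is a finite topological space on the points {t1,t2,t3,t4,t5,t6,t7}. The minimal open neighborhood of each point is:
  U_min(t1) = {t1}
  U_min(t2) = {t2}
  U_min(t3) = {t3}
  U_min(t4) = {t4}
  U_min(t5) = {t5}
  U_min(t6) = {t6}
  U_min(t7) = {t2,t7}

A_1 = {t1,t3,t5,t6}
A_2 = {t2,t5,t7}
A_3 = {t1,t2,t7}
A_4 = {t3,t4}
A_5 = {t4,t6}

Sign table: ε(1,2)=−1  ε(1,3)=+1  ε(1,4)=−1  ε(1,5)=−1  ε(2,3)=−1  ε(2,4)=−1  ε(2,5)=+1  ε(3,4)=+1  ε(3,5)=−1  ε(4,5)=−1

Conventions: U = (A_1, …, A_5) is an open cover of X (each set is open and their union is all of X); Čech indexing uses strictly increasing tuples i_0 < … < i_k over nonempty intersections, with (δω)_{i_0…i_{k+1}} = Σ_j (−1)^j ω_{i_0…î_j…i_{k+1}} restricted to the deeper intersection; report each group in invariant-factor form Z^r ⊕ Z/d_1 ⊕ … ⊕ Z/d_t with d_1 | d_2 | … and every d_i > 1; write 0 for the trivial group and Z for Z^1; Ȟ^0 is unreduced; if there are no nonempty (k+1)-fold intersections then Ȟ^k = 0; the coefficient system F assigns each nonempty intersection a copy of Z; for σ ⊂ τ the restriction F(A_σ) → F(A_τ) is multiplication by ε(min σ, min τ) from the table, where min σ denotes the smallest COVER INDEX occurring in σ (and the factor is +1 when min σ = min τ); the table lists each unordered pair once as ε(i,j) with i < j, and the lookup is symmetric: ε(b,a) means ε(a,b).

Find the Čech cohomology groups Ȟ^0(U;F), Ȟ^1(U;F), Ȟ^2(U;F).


nonempty intersections:
  A12={t5} A13={t1} A14={t3} A15={t6} A23={t2,t7} A45={t4}
C dims 5,6; δ0: rk 5, SNF 1^4·2
Ȟ^0: (5−5)−0=0 ⇒ 0
Ȟ^1: (6−0)−5=1 plus torsion [2] ⇒ Z ⊕ Z/2
Ȟ^2: (0−0)−0=0 ⇒ 0

Ȟ^0 = 0, Ȟ^1 = Z ⊕ Z/2 and Ȟ^2 = 0


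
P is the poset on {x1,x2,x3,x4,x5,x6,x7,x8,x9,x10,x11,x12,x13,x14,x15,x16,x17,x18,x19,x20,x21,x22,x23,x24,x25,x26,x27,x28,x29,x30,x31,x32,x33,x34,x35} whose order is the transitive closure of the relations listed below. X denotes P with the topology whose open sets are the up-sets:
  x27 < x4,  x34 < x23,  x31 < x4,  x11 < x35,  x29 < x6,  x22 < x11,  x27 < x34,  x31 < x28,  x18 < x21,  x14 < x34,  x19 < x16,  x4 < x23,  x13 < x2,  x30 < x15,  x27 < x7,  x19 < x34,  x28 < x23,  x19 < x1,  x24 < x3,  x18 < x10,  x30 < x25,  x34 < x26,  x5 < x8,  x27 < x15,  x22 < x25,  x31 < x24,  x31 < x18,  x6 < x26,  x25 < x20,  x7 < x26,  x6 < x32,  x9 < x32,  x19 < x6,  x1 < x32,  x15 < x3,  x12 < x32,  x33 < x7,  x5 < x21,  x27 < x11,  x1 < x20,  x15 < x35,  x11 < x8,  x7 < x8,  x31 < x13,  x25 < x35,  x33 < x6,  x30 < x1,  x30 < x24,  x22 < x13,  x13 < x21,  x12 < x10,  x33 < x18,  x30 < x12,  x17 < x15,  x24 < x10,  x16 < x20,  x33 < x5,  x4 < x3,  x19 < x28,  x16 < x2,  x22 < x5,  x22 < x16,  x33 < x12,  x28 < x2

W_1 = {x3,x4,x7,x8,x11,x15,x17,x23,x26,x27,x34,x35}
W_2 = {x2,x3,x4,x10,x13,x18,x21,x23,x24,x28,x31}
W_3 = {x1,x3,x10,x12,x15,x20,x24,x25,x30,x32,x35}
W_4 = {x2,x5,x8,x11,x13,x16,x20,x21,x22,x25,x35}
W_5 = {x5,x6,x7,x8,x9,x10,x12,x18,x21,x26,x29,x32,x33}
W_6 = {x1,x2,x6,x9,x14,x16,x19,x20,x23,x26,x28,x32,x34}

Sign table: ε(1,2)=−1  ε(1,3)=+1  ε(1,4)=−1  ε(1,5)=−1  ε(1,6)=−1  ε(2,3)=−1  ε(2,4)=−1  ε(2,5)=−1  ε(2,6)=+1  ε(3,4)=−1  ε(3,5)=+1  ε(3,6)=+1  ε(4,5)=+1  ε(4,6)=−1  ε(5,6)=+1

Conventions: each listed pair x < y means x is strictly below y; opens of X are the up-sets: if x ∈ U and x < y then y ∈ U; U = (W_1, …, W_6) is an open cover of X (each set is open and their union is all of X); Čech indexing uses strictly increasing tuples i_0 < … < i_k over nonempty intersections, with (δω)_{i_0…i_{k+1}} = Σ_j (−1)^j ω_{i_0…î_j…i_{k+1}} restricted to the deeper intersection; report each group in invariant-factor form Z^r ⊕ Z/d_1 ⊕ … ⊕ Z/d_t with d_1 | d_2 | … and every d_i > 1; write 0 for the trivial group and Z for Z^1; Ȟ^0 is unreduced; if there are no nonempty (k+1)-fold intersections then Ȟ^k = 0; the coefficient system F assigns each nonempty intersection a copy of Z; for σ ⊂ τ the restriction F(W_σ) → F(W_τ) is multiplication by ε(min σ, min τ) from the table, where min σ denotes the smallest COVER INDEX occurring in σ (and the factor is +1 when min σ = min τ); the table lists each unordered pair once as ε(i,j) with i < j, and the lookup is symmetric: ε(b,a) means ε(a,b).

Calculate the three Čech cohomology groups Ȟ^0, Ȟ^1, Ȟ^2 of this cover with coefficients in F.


cover nerve:
  W12={x3,x4,x23} W13={x3,x15,x35} W14={x8,x11,x35} W15={x7,x8,x26} W16={x23,x26,x34} W23={x3,x10,x24} W24={x2,x13,x21} W25={x10,x18,x21} W26={x2,x23,x28} W34={x20,x25,x35} W35={x10,x12,x32} W36={x1,x20,x32} W45={x5,x8,x21} W46={x2,x16,x20} W56={x6,x9,x26,x32}
  W123={x3} W126={x23} W134={x35} W145={x8} W156={x26} W235={x10} W245={x21} W246={x2} W346={x20} W356={x32}
C dims 6,15,10; δ0: rk 6, SNF 1^5·2; δ1: rk 9, SNF 1^9
Ȟ^0: (6−6)−0=0 ⇒ 0
Ȟ^1: (15−9)−6=0 plus torsion [2] ⇒ Z/2
Ȟ^2: (10−0)−9=1 ⇒ Z

Ȟ^0 ≅ 0, Ȟ^1 ≅ Z/2 and Ȟ^2 ≅ Z


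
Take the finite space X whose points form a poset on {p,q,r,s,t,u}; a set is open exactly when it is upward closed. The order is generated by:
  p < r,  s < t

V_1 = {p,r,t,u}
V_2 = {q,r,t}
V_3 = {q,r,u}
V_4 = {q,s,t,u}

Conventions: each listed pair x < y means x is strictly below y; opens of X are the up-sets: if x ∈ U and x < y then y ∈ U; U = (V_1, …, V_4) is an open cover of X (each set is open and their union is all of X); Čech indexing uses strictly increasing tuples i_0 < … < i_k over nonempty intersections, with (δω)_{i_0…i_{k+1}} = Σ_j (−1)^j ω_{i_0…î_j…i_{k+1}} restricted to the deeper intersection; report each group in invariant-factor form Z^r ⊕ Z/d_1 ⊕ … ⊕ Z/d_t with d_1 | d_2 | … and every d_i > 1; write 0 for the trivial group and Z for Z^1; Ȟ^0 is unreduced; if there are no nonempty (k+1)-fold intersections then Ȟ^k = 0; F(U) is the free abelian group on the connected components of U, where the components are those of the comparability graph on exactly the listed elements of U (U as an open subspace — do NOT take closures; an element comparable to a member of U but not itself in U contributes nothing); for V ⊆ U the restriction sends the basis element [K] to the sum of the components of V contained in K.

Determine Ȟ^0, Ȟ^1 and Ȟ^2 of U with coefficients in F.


Ȟ^0(U;F) ≅ Z^4, Ȟ^1(U;F) ≅ 0 and Ȟ^2(U;F) ≅ 0

intersection data:
  V12={r,t} V13={r,u} V14={t,u} V23={q,r} V24={q,t} V34={q,u}
  V123={r} V124={t} V134={u} V234={q}
components per intersection:
  V1: {p,r} {t} {u}
  V2: {q} {r} {t}
  V3: {q} {r} {u}
  V4: {q} {s,t} {u}
  V12: {r} {t}
  V13: {r} {u}
  V14: {t} {u}
  V23: {q} {r}
  V24: {q} {t}
  V34: {q} {u}
  V123: {r}
  V124: {t}
  V134: {u}
  V234: {q}
C dims 12,12,4; δ0: rk 8, SNF 1^8; δ1: rk 4, SNF 1^4
Ȟ^0 = (12 − 8) − 0 = 4, so Ȟ^0 ≅ Z^4
Ȟ^1 = (12 − 4) − 8 = 0, so Ȟ^1 ≅ 0
Ȟ^2 = (4 − 0) − 4 = 0, so Ȟ^2 ≅ 0


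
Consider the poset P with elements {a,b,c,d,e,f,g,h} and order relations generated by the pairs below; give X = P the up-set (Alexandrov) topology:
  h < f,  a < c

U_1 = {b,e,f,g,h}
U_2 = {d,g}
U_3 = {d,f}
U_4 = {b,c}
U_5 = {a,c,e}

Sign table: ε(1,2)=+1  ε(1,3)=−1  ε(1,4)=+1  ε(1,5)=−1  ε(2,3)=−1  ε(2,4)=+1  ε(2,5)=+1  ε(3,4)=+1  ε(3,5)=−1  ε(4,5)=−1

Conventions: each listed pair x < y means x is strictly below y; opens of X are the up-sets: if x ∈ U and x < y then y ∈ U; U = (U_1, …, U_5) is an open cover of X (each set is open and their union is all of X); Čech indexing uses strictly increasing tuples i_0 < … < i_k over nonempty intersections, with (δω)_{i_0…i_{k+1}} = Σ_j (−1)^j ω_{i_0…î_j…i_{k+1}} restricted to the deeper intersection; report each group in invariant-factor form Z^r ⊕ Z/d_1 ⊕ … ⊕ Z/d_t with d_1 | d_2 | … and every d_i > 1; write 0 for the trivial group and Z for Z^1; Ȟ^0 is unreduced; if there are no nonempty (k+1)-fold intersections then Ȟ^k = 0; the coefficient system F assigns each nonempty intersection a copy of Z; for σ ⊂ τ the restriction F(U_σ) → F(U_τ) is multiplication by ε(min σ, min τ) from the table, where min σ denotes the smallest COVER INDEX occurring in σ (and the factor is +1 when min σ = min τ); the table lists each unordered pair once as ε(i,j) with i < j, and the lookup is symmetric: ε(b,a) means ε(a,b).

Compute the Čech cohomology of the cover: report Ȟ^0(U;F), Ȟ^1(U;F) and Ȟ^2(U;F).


nonempty intersections:
  U12={g} U13={f} U14={b} U15={e} U23={d} U45={c}
C dims 5,6; δ0: rk 4, SNF 1^4
Ȟ^0: (5−4)−0=1 ⇒ Z
Ȟ^1: (6−0)−4=2 ⇒ Z^2
Ȟ^2: (0−0)−0=0 ⇒ 0

Ȟ^0 ≅ Z, Ȟ^1 ≅ Z^2, Ȟ^2 ≅ 0


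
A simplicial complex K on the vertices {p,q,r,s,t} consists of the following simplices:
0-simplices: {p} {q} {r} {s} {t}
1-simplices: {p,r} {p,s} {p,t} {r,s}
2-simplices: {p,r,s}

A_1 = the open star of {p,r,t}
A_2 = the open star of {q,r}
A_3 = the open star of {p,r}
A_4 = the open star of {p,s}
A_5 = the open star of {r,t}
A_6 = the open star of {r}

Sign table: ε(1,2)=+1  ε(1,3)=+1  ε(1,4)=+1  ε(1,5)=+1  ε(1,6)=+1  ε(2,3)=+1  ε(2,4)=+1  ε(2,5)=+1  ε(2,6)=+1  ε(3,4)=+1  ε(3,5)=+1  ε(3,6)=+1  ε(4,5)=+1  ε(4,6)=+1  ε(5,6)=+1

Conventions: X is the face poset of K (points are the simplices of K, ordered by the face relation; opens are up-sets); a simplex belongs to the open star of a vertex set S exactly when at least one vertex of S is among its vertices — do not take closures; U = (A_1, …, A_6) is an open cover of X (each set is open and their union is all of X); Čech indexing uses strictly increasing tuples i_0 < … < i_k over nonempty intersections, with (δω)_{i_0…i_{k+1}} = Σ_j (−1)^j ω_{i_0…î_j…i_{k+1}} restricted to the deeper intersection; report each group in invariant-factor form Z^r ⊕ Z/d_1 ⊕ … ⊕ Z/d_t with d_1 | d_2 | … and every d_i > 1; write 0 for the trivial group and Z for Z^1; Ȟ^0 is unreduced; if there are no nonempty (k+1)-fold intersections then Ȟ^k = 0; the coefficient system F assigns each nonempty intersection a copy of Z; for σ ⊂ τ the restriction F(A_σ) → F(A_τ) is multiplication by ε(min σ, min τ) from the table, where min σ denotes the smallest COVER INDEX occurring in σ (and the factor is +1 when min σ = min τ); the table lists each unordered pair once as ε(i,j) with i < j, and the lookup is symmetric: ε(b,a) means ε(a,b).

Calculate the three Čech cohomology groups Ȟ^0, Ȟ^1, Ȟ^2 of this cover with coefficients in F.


Ȟ^0 = Z; Ȟ^1 = 0; Ȟ^2 = 0

nerve of the cover:
  A1={{p},{r},{t},{p,r},{p,s},{p,t},{r,s},{p,r,s}} A2={{q},{r},{p,r},{r,s},{p,r,s}} A3={{p},{r},{p,r},{p,s},{p,t},{r,s},{p,r,s}} A4={{p},{s},{p,r},{p,s},{p,t},{r,s},{p,r,s}} A5={{r},{t},{p,r},{p,t},{r,s},{p,r,s}} A6={{r},{p,r},{r,s},{p,r,s}}
  A12={{r},{p,r},{r,s},{p,r,s}} A13={{p},{r},{p,r},{p,s},{p,t},{r,s},{p,r,s}} A14={{p},{p,r},{p,s},{p,t},{r,s},{p,r,s}} A15={{r},{t},{p,r},{p,t},{r,s},{p,r,s}} A16={{r},{p,r},{r,s},{p,r,s}} A23={{r},{p,r},{r,s},{p,r,s}} A24={{p,r},{r,s},{p,r,s}} A25={{r},{p,r},{r,s},{p,r,s}} A26={{r},{p,r},{r,s},{p,r,s}} A34={{p},{p,r},{p,s},{p,t},{r,s},{p,r,s}} A35={{r},{p,r},{p,t},{r,s},{p,r,s}} A36={{r},{p,r},{r,s},{p,r,s}} A45={{p,r},{p,t},{r,s},{p,r,s}} A46={{p,r},{r,s},{p,r,s}} A56={{r},{p,r},{r,s},{p,r,s}}
  A123={{r},{p,r},{r,s},{p,r,s}} A124={{p,r},{r,s},{p,r,s}} A125={{r},{p,r},{r,s},{p,r,s}} A126={{r},{p,r},{r,s},{p,r,s}} A134={{p},{p,r},{p,s},{p,t},{r,s},{p,r,s}} A135={{r},{p,r},{p,t},{r,s},{p,r,s}} A136={{r},{p,r},{r,s},{p,r,s}} A145={{p,r},{p,t},{r,s},{p,r,s}} A146={{p,r},{r,s},{p,r,s}} A156={{r},{p,r},{r,s},{p,r,s}} A234={{p,r},{r,s},{p,r,s}} A235={{r},{p,r},{r,s},{p,r,s}} A236={{r},{p,r},{r,s},{p,r,s}} A245={{p,r},{r,s},{p,r,s}} A246={{p,r},{r,s},{p,r,s}} A256={{r},{p,r},{r,s},{p,r,s}} A345={{p,r},{p,t},{r,s},{p,r,s}} A346={{p,r},{r,s},{p,r,s}} A356={{r},{p,r},{r,s},{p,r,s}} A456={{p,r},{r,s},{p,r,s}}
  A1234={{p,r},{r,s},{p,r,s}} A1235={{r},{p,r},{r,s},{p,r,s}} A1236={{r},{p,r},{r,s},{p,r,s}} A1245={{p,r},{r,s},{p,r,s}} A1246={{p,r},{r,s},{p,r,s}} A1256={{r},{p,r},{r,s},{p,r,s}} A1345={{p,r},{p,t},{r,s},{p,r,s}} A1346={{p,r},{r,s},{p,r,s}} A1356={{r},{p,r},{r,s},{p,r,s}} A1456={{p,r},{r,s},{p,r,s}} A2345={{p,r},{r,s},{p,r,s}} A2346={{p,r},{r,s},{p,r,s}} A2356={{r},{p,r},{r,s},{p,r,s}} A2456={{p,r},{r,s},{p,r,s}} A3456={{p,r},{r,s},{p,r,s}}
  A12345={{p,r},{r,s},{p,r,s}} A12346={{p,r},{r,s},{p,r,s}} A12356={{r},{p,r},{r,s},{p,r,s}} A12456={{p,r},{r,s},{p,r,s}} A13456={{p,r},{r,s},{p,r,s}} A23456={{p,r},{r,s},{p,r,s}}
  A123456={{p,r},{r,s},{p,r,s}}
C dims 6,15,20,15; δ0: rk 5, SNF 1^5; δ1: rk 10, SNF 1^10; δ2: rk 10, SNF 1^10
Ȟ^0 = (6 − 5) − 0 = 1, so Ȟ^0 ≅ Z
Ȟ^1 = (15 − 10) − 5 = 0, so Ȟ^1 ≅ 0
Ȟ^2 = (20 − 10) − 10 = 0, so Ȟ^2 ≅ 0


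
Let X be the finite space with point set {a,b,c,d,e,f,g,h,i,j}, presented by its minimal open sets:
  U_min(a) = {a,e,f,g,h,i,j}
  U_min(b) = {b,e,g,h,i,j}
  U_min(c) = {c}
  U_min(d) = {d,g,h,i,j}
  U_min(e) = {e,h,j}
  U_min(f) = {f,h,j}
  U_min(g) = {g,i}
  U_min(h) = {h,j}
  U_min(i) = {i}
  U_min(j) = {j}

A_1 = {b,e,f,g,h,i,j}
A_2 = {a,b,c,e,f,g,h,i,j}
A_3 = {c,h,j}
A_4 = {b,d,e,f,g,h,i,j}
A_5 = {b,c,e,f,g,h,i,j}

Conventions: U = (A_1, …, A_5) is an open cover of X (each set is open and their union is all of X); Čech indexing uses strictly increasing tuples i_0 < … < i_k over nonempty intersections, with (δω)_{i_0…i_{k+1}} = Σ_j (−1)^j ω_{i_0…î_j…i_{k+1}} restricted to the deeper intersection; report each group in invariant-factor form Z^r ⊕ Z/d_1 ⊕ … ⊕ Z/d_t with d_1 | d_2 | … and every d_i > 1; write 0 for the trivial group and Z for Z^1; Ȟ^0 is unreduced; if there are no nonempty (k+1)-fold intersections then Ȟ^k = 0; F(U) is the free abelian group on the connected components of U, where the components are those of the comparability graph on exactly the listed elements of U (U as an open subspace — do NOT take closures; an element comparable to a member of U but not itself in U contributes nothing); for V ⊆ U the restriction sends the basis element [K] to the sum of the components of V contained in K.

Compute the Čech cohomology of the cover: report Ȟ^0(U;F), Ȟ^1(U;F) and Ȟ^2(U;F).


Ȟ^0 ≅ Z^2, Ȟ^1 ≅ 0 and Ȟ^2 ≅ 0

nerve of the cover:
  A12={b,e,f,g,h,i,j} A13={h,j} A14={b,e,f,g,h,i,j} A15={b,e,f,g,h,i,j} A23={c,h,j} A24={b,e,f,g,h,i,j} A25={b,c,e,f,g,h,i,j} A34={h,j} A35={c,h,j} A45={b,e,f,g,h,i,j}
  A123={h,j} A124={b,e,f,g,h,i,j} A125={b,e,f,g,h,i,j} A134={h,j} A135={h,j} A145={b,e,f,g,h,i,j} A234={h,j} A235={c,h,j} A245={b,e,f,g,h,i,j} A345={h,j}
  A1234={h,j} A1235={h,j} A1245={b,e,f,g,h,i,j} A1345={h,j} A2345={h,j}
  A12345={h,j}
components per intersection:
  A1: {b,e,f,g,h,i,j}
  A2: {a,b,e,f,g,h,i,j} {c}
  A3: {c} {h,j}
  A4: {b,d,e,f,g,h,i,j}
  A5: {b,e,f,g,h,i,j} {c}
  A12: {b,e,f,g,h,i,j}
  A13: {h,j}
  A14: {b,e,f,g,h,i,j}
  A15: {b,e,f,g,h,i,j}
  A23: {c} {h,j}
  A24: {b,e,f,g,h,i,j}
  A25: {b,e,f,g,h,i,j} {c}
  A34: {h,j}
  A35: {c} {h,j}
  A45: {b,e,f,g,h,i,j}
  A123: {h,j}
  A124: {b,e,f,g,h,i,j}
  A125: {b,e,f,g,h,i,j}
  A134: {h,j}
  A135: {h,j}
  A145: {b,e,f,g,h,i,j}
  A234: {h,j}
  A235: {c} {h,j}
  A245: {b,e,f,g,h,i,j}
  A345: {h,j}
  A1234: {h,j}
  A1235: {h,j}
  A1245: {b,e,f,g,h,i,j}
  A1345: {h,j}
  A2345: {h,j}
  A12345: {h,j}
C dims 8,13,11,5; δ0: rk 6, SNF 1^6; δ1: rk 7, SNF 1^7; δ2: rk 4, SNF 1^4
Ȟ^0 = (8 − 6) − 0 = 2, so Ȟ^0 ≅ Z^2
Ȟ^1 = (13 − 7) − 6 = 0, so Ȟ^1 ≅ 0
Ȟ^2 = (11 − 4) − 7 = 0, so Ȟ^2 ≅ 0


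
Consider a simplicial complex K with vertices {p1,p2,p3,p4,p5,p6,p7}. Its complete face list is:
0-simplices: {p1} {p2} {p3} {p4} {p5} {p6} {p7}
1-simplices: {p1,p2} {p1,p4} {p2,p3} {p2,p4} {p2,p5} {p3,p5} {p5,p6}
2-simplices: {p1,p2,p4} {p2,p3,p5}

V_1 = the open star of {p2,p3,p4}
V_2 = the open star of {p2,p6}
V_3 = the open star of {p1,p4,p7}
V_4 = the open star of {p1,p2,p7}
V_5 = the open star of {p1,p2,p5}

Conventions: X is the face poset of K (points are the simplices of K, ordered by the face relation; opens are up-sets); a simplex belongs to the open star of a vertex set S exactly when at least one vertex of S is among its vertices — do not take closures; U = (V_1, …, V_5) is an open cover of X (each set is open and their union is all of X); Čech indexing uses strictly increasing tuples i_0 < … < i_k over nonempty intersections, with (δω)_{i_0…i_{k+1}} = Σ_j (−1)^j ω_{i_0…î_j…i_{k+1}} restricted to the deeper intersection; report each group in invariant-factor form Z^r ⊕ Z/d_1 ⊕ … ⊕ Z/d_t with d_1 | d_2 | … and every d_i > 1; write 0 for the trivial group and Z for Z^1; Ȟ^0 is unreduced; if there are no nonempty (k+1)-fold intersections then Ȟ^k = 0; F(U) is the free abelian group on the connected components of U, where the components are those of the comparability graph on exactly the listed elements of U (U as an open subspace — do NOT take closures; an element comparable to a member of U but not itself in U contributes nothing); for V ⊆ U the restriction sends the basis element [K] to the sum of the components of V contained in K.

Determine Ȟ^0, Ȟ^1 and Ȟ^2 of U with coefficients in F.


Ȟ^0(U;F) ≅ Z^2, Ȟ^1(U;F) ≅ 0, Ȟ^2(U;F) ≅ 0

cover nerve:
  V1={{p2},{p3},{p4},{p1,p2},{p1,p4},{p2,p3},{p2,p4},{p2,p5},{p3,p5},{p1,p2,p4},{p2,p3,p5}} V2={{p2},{p6},{p1,p2},{p2,p3},{p2,p4},{p2,p5},{p5,p6},{p1,p2,p4},{p2,p3,p5}} V3={{p1},{p4},{p7},{p1,p2},{p1,p4},{p2,p4},{p1,p2,p4}} V4={{p1},{p2},{p7},{p1,p2},{p1,p4},{p2,p3},{p2,p4},{p2,p5},{p1,p2,p4},{p2,p3,p5}} V5={{p1},{p2},{p5},{p1,p2},{p1,p4},{p2,p3},{p2,p4},{p2,p5},{p3,p5},{p5,p6},{p1,p2,p4},{p2,p3,p5}}
  V12={{p2},{p1,p2},{p2,p3},{p2,p4},{p2,p5},{p1,p2,p4},{p2,p3,p5}} V13={{p4},{p1,p2},{p1,p4},{p2,p4},{p1,p2,p4}} V14={{p2},{p1,p2},{p1,p4},{p2,p3},{p2,p4},{p2,p5},{p1,p2,p4},{p2,p3,p5}} V15={{p2},{p1,p2},{p1,p4},{p2,p3},{p2,p4},{p2,p5},{p3,p5},{p1,p2,p4},{p2,p3,p5}} V23={{p1,p2},{p2,p4},{p1,p2,p4}} V24={{p2},{p1,p2},{p2,p3},{p2,p4},{p2,p5},{p1,p2,p4},{p2,p3,p5}} V25={{p2},{p1,p2},{p2,p3},{p2,p4},{p2,p5},{p5,p6},{p1,p2,p4},{p2,p3,p5}} V34={{p1},{p7},{p1,p2},{p1,p4},{p2,p4},{p1,p2,p4}} V35={{p1},{p1,p2},{p1,p4},{p2,p4},{p1,p2,p4}} V45={{p1},{p2},{p1,p2},{p1,p4},{p2,p3},{p2,p4},{p2,p5},{p1,p2,p4},{p2,p3,p5}}
  V123={{p1,p2},{p2,p4},{p1,p2,p4}} V124={{p2},{p1,p2},{p2,p3},{p2,p4},{p2,p5},{p1,p2,p4},{p2,p3,p5}} V125={{p2},{p1,p2},{p2,p3},{p2,p4},{p2,p5},{p1,p2,p4},{p2,p3,p5}} V134={{p1,p2},{p1,p4},{p2,p4},{p1,p2,p4}} V135={{p1,p2},{p1,p4},{p2,p4},{p1,p2,p4}} V145={{p2},{p1,p2},{p1,p4},{p2,p3},{p2,p4},{p2,p5},{p1,p2,p4},{p2,p3,p5}} V234={{p1,p2},{p2,p4},{p1,p2,p4}} V235={{p1,p2},{p2,p4},{p1,p2,p4}} V245={{p2},{p1,p2},{p2,p3},{p2,p4},{p2,p5},{p1,p2,p4},{p2,p3,p5}} V345={{p1},{p1,p2},{p1,p4},{p2,p4},{p1,p2,p4}}
  V1234={{p1,p2},{p2,p4},{p1,p2,p4}} V1235={{p1,p2},{p2,p4},{p1,p2,p4}} V1245={{p2},{p1,p2},{p2,p3},{p2,p4},{p2,p5},{p1,p2,p4},{p2,p3,p5}} V1345={{p1,p2},{p1,p4},{p2,p4},{p1,p2,p4}} V2345={{p1,p2},{p2,p4},{p1,p2,p4}}
  V12345={{p1,p2},{p2,p4},{p1,p2,p4}}
components per intersection:
  V1: {{p2},{p3},{p4},{p1,p2},{p1,p4},{p2,p3},{p2,p4},{p2,p5},{p3,p5},{p1,p2,p4},{p2,p3,p5}}
  V2: {{p2},{p1,p2},{p2,p3},{p2,p4},{p2,p5},{p1,p2,p4},{p2,p3,p5}} {{p6},{p5,p6}}
  V3: {{p1},{p4},{p1,p2},{p1,p4},{p2,p4},{p1,p2,p4}} {{p7}}
  V4: {{p1},{p2},{p1,p2},{p1,p4},{p2,p3},{p2,p4},{p2,p5},{p1,p2,p4},{p2,p3,p5}} {{p7}}
  V5: {{p1},{p2},{p5},{p1,p2},{p1,p4},{p2,p3},{p2,p4},{p2,p5},{p3,p5},{p5,p6},{p1,p2,p4},{p2,p3,p5}}
  V12: {{p2},{p1,p2},{p2,p3},{p2,p4},{p2,p5},{p1,p2,p4},{p2,p3,p5}}
  V13: {{p4},{p1,p2},{p1,p4},{p2,p4},{p1,p2,p4}}
  V14: {{p2},{p1,p2},{p1,p4},{p2,p3},{p2,p4},{p2,p5},{p1,p2,p4},{p2,p3,p5}}
  V15: {{p2},{p1,p2},{p1,p4},{p2,p3},{p2,p4},{p2,p5},{p3,p5},{p1,p2,p4},{p2,p3,p5}}
  V23: {{p1,p2},{p2,p4},{p1,p2,p4}}
  V24: {{p2},{p1,p2},{p2,p3},{p2,p4},{p2,p5},{p1,p2,p4},{p2,p3,p5}}
  V25: {{p2},{p1,p2},{p2,p3},{p2,p4},{p2,p5},{p1,p2,p4},{p2,p3,p5}} {{p5,p6}}
  V34: {{p1},{p1,p2},{p1,p4},{p2,p4},{p1,p2,p4}} {{p7}}
  V35: {{p1},{p1,p2},{p1,p4},{p2,p4},{p1,p2,p4}}
  V45: {{p1},{p2},{p1,p2},{p1,p4},{p2,p3},{p2,p4},{p2,p5},{p1,p2,p4},{p2,p3,p5}}
  V123: {{p1,p2},{p2,p4},{p1,p2,p4}}
  V124: {{p2},{p1,p2},{p2,p3},{p2,p4},{p2,p5},{p1,p2,p4},{p2,p3,p5}}
  V125: {{p2},{p1,p2},{p2,p3},{p2,p4},{p2,p5},{p1,p2,p4},{p2,p3,p5}}
  V134: {{p1,p2},{p1,p4},{p2,p4},{p1,p2,p4}}
  V135: {{p1,p2},{p1,p4},{p2,p4},{p1,p2,p4}}
  V145: {{p2},{p1,p2},{p1,p4},{p2,p3},{p2,p4},{p2,p5},{p1,p2,p4},{p2,p3,p5}}
  V234: {{p1,p2},{p2,p4},{p1,p2,p4}}
  V235: {{p1,p2},{p2,p4},{p1,p2,p4}}
  V245: {{p2},{p1,p2},{p2,p3},{p2,p4},{p2,p5},{p1,p2,p4},{p2,p3,p5}}
  V345: {{p1},{p1,p2},{p1,p4},{p2,p4},{p1,p2,p4}}
  V1234: {{p1,p2},{p2,p4},{p1,p2,p4}}
  V1235: {{p1,p2},{p2,p4},{p1,p2,p4}}
  V1245: {{p2},{p1,p2},{p2,p3},{p2,p4},{p2,p5},{p1,p2,p4},{p2,p3,p5}}
  V1345: {{p1,p2},{p1,p4},{p2,p4},{p1,p2,p4}}
  V2345: {{p1,p2},{p2,p4},{p1,p2,p4}}
  V12345: {{p1,p2},{p2,p4},{p1,p2,p4}}
C dims 8,12,10,5; δ0: rk 6, SNF 1^6; δ1: rk 6, SNF 1^6; δ2: rk 4, SNF 1^4
Ȟ^0: (8−6)−0=2 ⇒ Z^2
Ȟ^1: (12−6)−6=0 ⇒ 0
Ȟ^2: (10−4)−6=0 ⇒ 0


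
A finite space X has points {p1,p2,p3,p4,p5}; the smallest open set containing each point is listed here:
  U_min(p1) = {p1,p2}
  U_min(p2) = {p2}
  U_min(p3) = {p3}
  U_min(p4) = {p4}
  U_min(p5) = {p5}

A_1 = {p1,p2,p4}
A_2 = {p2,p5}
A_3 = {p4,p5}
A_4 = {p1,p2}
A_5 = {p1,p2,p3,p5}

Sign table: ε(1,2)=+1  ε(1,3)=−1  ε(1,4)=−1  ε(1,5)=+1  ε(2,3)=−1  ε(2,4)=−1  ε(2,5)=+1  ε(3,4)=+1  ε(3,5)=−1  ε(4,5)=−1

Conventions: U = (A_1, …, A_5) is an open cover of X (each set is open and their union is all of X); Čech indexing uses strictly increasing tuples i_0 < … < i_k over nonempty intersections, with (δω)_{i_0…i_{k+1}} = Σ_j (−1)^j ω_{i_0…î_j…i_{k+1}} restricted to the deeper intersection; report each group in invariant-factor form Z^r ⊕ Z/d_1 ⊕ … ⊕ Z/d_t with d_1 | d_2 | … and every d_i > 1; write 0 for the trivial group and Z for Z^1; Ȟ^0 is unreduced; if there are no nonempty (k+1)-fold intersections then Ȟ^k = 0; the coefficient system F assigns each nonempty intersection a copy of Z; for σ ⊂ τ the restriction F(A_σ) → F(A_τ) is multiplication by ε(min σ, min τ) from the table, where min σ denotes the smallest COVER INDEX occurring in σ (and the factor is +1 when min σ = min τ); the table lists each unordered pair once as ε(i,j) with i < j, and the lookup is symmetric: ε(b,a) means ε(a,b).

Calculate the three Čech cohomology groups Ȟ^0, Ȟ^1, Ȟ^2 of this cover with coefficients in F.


Ȟ^0(U;F) ≅ Z,  Ȟ^1(U;F) ≅ Z,  Ȟ^2(U;F) ≅ 0

nerve simplices:
  A12={p2} A13={p4} A14={p1,p2} A15={p1,p2} A23={p5} A24={p2} A25={p2,p5} A35={p5} A45={p1,p2}
  A124={p2} A125={p2} A145={p1,p2} A235={p5} A245={p2}
  A1245={p2}
C dims 5,9,5,1; δ0: rk 4, SNF 1^4; δ1: rk 4, SNF 1^4; δ2: rk 1, SNF 1^1
degree 0: 5−4−0 = 1 → Ȟ^0 ≅ Z
degree 1: 9−4−4 = 1 → Ȟ^1 ≅ Z
degree 2: 5−1−4 = 0 → Ȟ^2 ≅ 0


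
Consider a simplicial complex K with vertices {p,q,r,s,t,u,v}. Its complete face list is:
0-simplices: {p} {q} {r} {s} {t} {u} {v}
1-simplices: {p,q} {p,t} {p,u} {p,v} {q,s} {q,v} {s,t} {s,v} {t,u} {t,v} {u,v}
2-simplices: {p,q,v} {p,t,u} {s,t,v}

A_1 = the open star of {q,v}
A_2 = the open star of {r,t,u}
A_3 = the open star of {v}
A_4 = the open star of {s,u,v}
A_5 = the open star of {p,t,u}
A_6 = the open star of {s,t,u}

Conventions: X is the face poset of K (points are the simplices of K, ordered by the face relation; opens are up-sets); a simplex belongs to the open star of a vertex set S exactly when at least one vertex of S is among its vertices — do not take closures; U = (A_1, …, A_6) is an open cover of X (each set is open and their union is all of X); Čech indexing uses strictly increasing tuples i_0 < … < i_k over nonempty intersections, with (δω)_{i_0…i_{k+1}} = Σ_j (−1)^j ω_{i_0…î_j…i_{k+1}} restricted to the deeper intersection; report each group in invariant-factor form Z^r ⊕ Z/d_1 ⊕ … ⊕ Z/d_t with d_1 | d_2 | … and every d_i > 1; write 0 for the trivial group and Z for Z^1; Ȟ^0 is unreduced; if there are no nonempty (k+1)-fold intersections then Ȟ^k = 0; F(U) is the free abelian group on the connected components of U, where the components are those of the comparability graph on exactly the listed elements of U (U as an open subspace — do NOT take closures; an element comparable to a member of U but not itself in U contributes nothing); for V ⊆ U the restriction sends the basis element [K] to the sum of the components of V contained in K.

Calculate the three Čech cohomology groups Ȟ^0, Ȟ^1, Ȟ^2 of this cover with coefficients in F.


Ȟ^0 ≅ Z^2, Ȟ^1 ≅ Z^3 and Ȟ^2 ≅ 0

intersection data:
  A1={{q},{v},{p,q},{p,v},{q,s},{q,v},{s,v},{t,v},{u,v},{p,q,v},{s,t,v}} A2={{r},{t},{u},{p,t},{p,u},{s,t},{t,u},{t,v},{u,v},{p,t,u},{s,t,v}} A3={{v},{p,v},{q,v},{s,v},{t,v},{u,v},{p,q,v},{s,t,v}} A4={{s},{u},{v},{p,u},{p,v},{q,s},{q,v},{s,t},{s,v},{t,u},{t,v},{u,v},{p,q,v},{p,t,u},{s,t,v}} A5={{p},{t},{u},{p,q},{p,t},{p,u},{p,v},{s,t},{t,u},{t,v},{u,v},{p,q,v},{p,t,u},{s,t,v}} A6={{s},{t},{u},{p,t},{p,u},{q,s},{s,t},{s,v},{t,u},{t,v},{u,v},{p,t,u},{s,t,v}}
  A12={{t,v},{u,v},{s,t,v}} A13={{v},{p,v},{q,v},{s,v},{t,v},{u,v},{p,q,v},{s,t,v}} A14={{v},{p,v},{q,s},{q,v},{s,v},{t,v},{u,v},{p,q,v},{s,t,v}} A15={{p,q},{p,v},{t,v},{u,v},{p,q,v},{s,t,v}} A16={{q,s},{s,v},{t,v},{u,v},{s,t,v}} A23={{t,v},{u,v},{s,t,v}} A24={{u},{p,u},{s,t},{t,u},{t,v},{u,v},{p,t,u},{s,t,v}} A25={{t},{u},{p,t},{p,u},{s,t},{t,u},{t,v},{u,v},{p,t,u},{s,t,v}} A26={{t},{u},{p,t},{p,u},{s,t},{t,u},{t,v},{u,v},{p,t,u},{s,t,v}} A34={{v},{p,v},{q,v},{s,v},{t,v},{u,v},{p,q,v},{s,t,v}} A35={{p,v},{t,v},{u,v},{p,q,v},{s,t,v}} A36={{s,v},{t,v},{u,v},{s,t,v}} A45={{u},{p,u},{p,v},{s,t},{t,u},{t,v},{u,v},{p,q,v},{p,t,u},{s,t,v}} A46={{s},{u},{p,u},{q,s},{s,t},{s,v},{t,u},{t,v},{u,v},{p,t,u},{s,t,v}} A56={{t},{u},{p,t},{p,u},{s,t},{t,u},{t,v},{u,v},{p,t,u},{s,t,v}}
  A123={{t,v},{u,v},{s,t,v}} A124={{t,v},{u,v},{s,t,v}} A125={{t,v},{u,v},{s,t,v}} A126={{t,v},{u,v},{s,t,v}} A134={{v},{p,v},{q,v},{s,v},{t,v},{u,v},{p,q,v},{s,t,v}} A135={{p,v},{t,v},{u,v},{p,q,v},{s,t,v}} A136={{s,v},{t,v},{u,v},{s,t,v}} A145={{p,v},{t,v},{u,v},{p,q,v},{s,t,v}} A146={{q,s},{s,v},{t,v},{u,v},{s,t,v}} A156={{t,v},{u,v},{s,t,v}} A234={{t,v},{u,v},{s,t,v}} A235={{t,v},{u,v},{s,t,v}} A236={{t,v},{u,v},{s,t,v}} A245={{u},{p,u},{s,t},{t,u},{t,v},{u,v},{p,t,u},{s,t,v}} A246={{u},{p,u},{s,t},{t,u},{t,v},{u,v},{p,t,u},{s,t,v}} A256={{t},{u},{p,t},{p,u},{s,t},{t,u},{t,v},{u,v},{p,t,u},{s,t,v}} A345={{p,v},{t,v},{u,v},{p,q,v},{s,t,v}} A346={{s,v},{t,v},{u,v},{s,t,v}} A356={{t,v},{u,v},{s,t,v}} A456={{u},{p,u},{s,t},{t,u},{t,v},{u,v},{p,t,u},{s,t,v}}
  A1234={{t,v},{u,v},{s,t,v}} A1235={{t,v},{u,v},{s,t,v}} A1236={{t,v},{u,v},{s,t,v}} A1245={{t,v},{u,v},{s,t,v}} A1246={{t,v},{u,v},{s,t,v}} A1256={{t,v},{u,v},{s,t,v}} A1345={{p,v},{t,v},{u,v},{p,q,v},{s,t,v}} A1346={{s,v},{t,v},{u,v},{s,t,v}} A1356={{t,v},{u,v},{s,t,v}} A1456={{t,v},{u,v},{s,t,v}} A2345={{t,v},{u,v},{s,t,v}} A2346={{t,v},{u,v},{s,t,v}} A2356={{t,v},{u,v},{s,t,v}} A2456={{u},{p,u},{s,t},{t,u},{t,v},{u,v},{p,t,u},{s,t,v}} A3456={{t,v},{u,v},{s,t,v}}
  A12345={{t,v},{u,v},{s,t,v}} A12346={{t,v},{u,v},{s,t,v}} A12356={{t,v},{u,v},{s,t,v}} A12456={{t,v},{u,v},{s,t,v}} A13456={{t,v},{u,v},{s,t,v}} A23456={{t,v},{u,v},{s,t,v}}
  A123456={{t,v},{u,v},{s,t,v}}
components per intersection:
  A1: {{q},{v},{p,q},{p,v},{q,s},{q,v},{s,v},{t,v},{u,v},{p,q,v},{s,t,v}}
  A2: {{r}} {{t},{u},{p,t},{p,u},{s,t},{t,u},{t,v},{u,v},{p,t,u},{s,t,v}}
  A3: {{v},{p,v},{q,v},{s,v},{t,v},{u,v},{p,q,v},{s,t,v}}
  A4: {{s},{u},{v},{p,u},{p,v},{q,s},{q,v},{s,t},{s,v},{t,u},{t,v},{u,v},{p,q,v},{p,t,u},{s,t,v}}
  A5: {{p},{t},{u},{p,q},{p,t},{p,u},{p,v},{s,t},{t,u},{t,v},{u,v},{p,q,v},{p,t,u},{s,t,v}}
  A6: {{s},{t},{u},{p,t},{p,u},{q,s},{s,t},{s,v},{t,u},{t,v},{u,v},{p,t,u},{s,t,v}}
  A12: {{t,v},{s,t,v}} {{u,v}}
  A13: {{v},{p,v},{q,v},{s,v},{t,v},{u,v},{p,q,v},{s,t,v}}
  A14: {{v},{p,v},{q,v},{s,v},{t,v},{u,v},{p,q,v},{s,t,v}} {{q,s}}
  A15: {{p,q},{p,v},{p,q,v}} {{t,v},{s,t,v}} {{u,v}}
  A16: {{q,s}} {{s,v},{t,v},{s,t,v}} {{u,v}}
  A23: {{t,v},{s,t,v}} {{u,v}}
  A24: {{u},{p,u},{t,u},{u,v},{p,t,u}} {{s,t},{t,v},{s,t,v}}
  A25: {{t},{u},{p,t},{p,u},{s,t},{t,u},{t,v},{u,v},{p,t,u},{s,t,v}}
  A26: {{t},{u},{p,t},{p,u},{s,t},{t,u},{t,v},{u,v},{p,t,u},{s,t,v}}
  A34: {{v},{p,v},{q,v},{s,v},{t,v},{u,v},{p,q,v},{s,t,v}}
  A35: {{p,v},{p,q,v}} {{t,v},{s,t,v}} {{u,v}}
  A36: {{s,v},{t,v},{s,t,v}} {{u,v}}
  A45: {{u},{p,u},{t,u},{u,v},{p,t,u}} {{p,v},{p,q,v}} {{s,t},{t,v},{s,t,v}}
  A46: {{s},{q,s},{s,t},{s,v},{t,v},{s,t,v}} {{u},{p,u},{t,u},{u,v},{p,t,u}}
  A56: {{t},{u},{p,t},{p,u},{s,t},{t,u},{t,v},{u,v},{p,t,u},{s,t,v}}
  A123: {{t,v},{s,t,v}} {{u,v}}
  A124: {{t,v},{s,t,v}} {{u,v}}
  A125: {{t,v},{s,t,v}} {{u,v}}
  A126: {{t,v},{s,t,v}} {{u,v}}
  A134: {{v},{p,v},{q,v},{s,v},{t,v},{u,v},{p,q,v},{s,t,v}}
  A135: {{p,v},{p,q,v}} {{t,v},{s,t,v}} {{u,v}}
  A136: {{s,v},{t,v},{s,t,v}} {{u,v}}
  A145: {{p,v},{p,q,v}} {{t,v},{s,t,v}} {{u,v}}
  A146: {{q,s}} {{s,v},{t,v},{s,t,v}} {{u,v}}
  A156: {{t,v},{s,t,v}} {{u,v}}
  A234: {{t,v},{s,t,v}} {{u,v}}
  A235: {{t,v},{s,t,v}} {{u,v}}
  A236: {{t,v},{s,t,v}} {{u,v}}
  A245: {{u},{p,u},{t,u},{u,v},{p,t,u}} {{s,t},{t,v},{s,t,v}}
  A246: {{u},{p,u},{t,u},{u,v},{p,t,u}} {{s,t},{t,v},{s,t,v}}
  A256: {{t},{u},{p,t},{p,u},{s,t},{t,u},{t,v},{u,v},{p,t,u},{s,t,v}}
  A345: {{p,v},{p,q,v}} {{t,v},{s,t,v}} {{u,v}}
  A346: {{s,v},{t,v},{s,t,v}} {{u,v}}
  A356: {{t,v},{s,t,v}} {{u,v}}
  A456: {{u},{p,u},{t,u},{u,v},{p,t,u}} {{s,t},{t,v},{s,t,v}}
  A1234: {{t,v},{s,t,v}} {{u,v}}
  A1235: {{t,v},{s,t,v}} {{u,v}}
  A1236: {{t,v},{s,t,v}} {{u,v}}
  A1245: {{t,v},{s,t,v}} {{u,v}}
  A1246: {{t,v},{s,t,v}} {{u,v}}
  A1256: {{t,v},{s,t,v}} {{u,v}}
  A1345: {{p,v},{p,q,v}} {{t,v},{s,t,v}} {{u,v}}
  A1346: {{s,v},{t,v},{s,t,v}} {{u,v}}
  A1356: {{t,v},{s,t,v}} {{u,v}}
  A1456: {{t,v},{s,t,v}} {{u,v}}
  A2345: {{t,v},{s,t,v}} {{u,v}}
  A2346: {{t,v},{s,t,v}} {{u,v}}
  A2356: {{t,v},{s,t,v}} {{u,v}}
  A2456: {{u},{p,u},{t,u},{u,v},{p,t,u}} {{s,t},{t,v},{s,t,v}}
  A3456: {{t,v},{s,t,v}} {{u,v}}
  A12345: {{t,v},{s,t,v}} {{u,v}}
  A12346: {{t,v},{s,t,v}} {{u,v}}
  A12356: {{t,v},{s,t,v}} {{u,v}}
  A12456: {{t,v},{s,t,v}} {{u,v}}
  A13456: {{t,v},{s,t,v}} {{u,v}}
  A23456: {{t,v},{s,t,v}} {{u,v}}
  A123456: {{t,v},{s,t,v}} {{u,v}}
C dims 7,29,42,31; δ0: rk 5, SNF 1^5; δ1: rk 21, SNF 1^21; δ2: rk 21, SNF 1^21
Ȟ^0 = (7 − 5) − 0 = 2, so Ȟ^0 ≅ Z^2
Ȟ^1 = (29 − 21) − 5 = 3, so Ȟ^1 ≅ Z^3
Ȟ^2 = (42 − 21) − 21 = 0, so Ȟ^2 ≅ 0


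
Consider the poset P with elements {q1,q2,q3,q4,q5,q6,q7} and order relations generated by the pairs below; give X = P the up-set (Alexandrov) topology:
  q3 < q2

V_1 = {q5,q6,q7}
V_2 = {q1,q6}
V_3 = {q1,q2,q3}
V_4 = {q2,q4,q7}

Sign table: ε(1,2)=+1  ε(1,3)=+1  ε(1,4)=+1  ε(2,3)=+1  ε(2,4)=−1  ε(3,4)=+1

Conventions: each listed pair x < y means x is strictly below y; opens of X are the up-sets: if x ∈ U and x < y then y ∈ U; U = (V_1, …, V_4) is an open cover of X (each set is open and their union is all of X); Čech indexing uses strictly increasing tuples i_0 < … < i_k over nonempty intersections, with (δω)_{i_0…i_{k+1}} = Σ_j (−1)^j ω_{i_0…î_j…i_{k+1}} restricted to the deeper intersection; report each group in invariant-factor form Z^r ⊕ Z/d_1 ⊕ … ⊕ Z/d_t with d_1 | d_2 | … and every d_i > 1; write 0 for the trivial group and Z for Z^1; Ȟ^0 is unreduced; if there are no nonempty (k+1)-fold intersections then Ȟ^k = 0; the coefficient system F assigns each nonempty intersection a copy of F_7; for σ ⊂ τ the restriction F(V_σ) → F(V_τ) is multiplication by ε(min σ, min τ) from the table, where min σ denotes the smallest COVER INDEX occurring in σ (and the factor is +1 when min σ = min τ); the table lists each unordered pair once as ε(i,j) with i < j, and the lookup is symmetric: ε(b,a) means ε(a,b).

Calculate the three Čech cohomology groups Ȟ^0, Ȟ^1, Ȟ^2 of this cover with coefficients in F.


Ȟ^0(U;F) ≅ Z/7; Ȟ^1(U;F) ≅ Z/7; Ȟ^2(U;F) ≅ 0

nerve of the cover:
  V12={q6} V14={q7} V23={q1} V34={q2}
C dims 4,4; δ0: rk_F7 3
Ȟ^0 = (4 − 3) − 0 = 1, so Ȟ^0 ≅ Z/7
Ȟ^1 = (4 − 0) − 3 = 1, so Ȟ^1 ≅ Z/7
Ȟ^2 = (0 − 0) − 0 = 0, so Ȟ^2 ≅ 0


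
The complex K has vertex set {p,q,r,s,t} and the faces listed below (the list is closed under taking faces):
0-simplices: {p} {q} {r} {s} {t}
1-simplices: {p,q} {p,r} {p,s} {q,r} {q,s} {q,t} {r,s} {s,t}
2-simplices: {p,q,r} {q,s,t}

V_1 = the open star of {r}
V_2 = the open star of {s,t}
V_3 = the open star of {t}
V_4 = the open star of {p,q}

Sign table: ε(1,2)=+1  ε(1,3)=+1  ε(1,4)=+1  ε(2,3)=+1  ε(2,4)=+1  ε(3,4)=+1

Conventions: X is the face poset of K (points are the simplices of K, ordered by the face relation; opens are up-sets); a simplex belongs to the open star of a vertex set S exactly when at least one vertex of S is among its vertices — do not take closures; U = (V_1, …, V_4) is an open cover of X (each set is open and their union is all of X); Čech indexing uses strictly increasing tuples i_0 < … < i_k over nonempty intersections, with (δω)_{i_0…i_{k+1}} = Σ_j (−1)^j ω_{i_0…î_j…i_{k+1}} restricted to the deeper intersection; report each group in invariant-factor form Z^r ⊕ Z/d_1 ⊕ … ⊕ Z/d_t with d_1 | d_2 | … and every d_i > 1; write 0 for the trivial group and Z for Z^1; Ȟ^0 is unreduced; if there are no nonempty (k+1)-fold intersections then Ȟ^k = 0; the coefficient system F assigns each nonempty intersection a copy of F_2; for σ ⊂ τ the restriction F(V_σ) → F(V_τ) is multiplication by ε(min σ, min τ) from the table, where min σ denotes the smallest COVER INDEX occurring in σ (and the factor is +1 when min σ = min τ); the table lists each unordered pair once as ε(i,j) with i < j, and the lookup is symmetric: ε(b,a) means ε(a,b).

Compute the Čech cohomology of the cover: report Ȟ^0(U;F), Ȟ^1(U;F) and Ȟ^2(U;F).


Ȟ^0(U;F) ≅ Z/2,  Ȟ^1(U;F) ≅ Z/2,  Ȟ^2(U;F) ≅ 0

nonempty overlaps:
  V1={{r},{p,r},{q,r},{r,s},{p,q,r}} V2={{s},{t},{p,s},{q,s},{q,t},{r,s},{s,t},{q,s,t}} V3={{t},{q,t},{s,t},{q,s,t}} V4={{p},{q},{p,q},{p,r},{p,s},{q,r},{q,s},{q,t},{p,q,r},{q,s,t}}
  V12={{r,s}} V14={{p,r},{q,r},{p,q,r}} V23={{t},{q,t},{s,t},{q,s,t}} V24={{p,s},{q,s},{q,t},{q,s,t}} V34={{q,t},{q,s,t}}
  V234={{q,t},{q,s,t}}
C dims 4,5,1; δ0: rk_F2 3; δ1: rk_F2 1
degree 0: 4−3−0 = 1 → Ȟ^0 ≅ Z/2
degree 1: 5−1−3 = 1 → Ȟ^1 ≅ Z/2
degree 2: 1−0−1 = 0 → Ȟ^2 ≅ 0


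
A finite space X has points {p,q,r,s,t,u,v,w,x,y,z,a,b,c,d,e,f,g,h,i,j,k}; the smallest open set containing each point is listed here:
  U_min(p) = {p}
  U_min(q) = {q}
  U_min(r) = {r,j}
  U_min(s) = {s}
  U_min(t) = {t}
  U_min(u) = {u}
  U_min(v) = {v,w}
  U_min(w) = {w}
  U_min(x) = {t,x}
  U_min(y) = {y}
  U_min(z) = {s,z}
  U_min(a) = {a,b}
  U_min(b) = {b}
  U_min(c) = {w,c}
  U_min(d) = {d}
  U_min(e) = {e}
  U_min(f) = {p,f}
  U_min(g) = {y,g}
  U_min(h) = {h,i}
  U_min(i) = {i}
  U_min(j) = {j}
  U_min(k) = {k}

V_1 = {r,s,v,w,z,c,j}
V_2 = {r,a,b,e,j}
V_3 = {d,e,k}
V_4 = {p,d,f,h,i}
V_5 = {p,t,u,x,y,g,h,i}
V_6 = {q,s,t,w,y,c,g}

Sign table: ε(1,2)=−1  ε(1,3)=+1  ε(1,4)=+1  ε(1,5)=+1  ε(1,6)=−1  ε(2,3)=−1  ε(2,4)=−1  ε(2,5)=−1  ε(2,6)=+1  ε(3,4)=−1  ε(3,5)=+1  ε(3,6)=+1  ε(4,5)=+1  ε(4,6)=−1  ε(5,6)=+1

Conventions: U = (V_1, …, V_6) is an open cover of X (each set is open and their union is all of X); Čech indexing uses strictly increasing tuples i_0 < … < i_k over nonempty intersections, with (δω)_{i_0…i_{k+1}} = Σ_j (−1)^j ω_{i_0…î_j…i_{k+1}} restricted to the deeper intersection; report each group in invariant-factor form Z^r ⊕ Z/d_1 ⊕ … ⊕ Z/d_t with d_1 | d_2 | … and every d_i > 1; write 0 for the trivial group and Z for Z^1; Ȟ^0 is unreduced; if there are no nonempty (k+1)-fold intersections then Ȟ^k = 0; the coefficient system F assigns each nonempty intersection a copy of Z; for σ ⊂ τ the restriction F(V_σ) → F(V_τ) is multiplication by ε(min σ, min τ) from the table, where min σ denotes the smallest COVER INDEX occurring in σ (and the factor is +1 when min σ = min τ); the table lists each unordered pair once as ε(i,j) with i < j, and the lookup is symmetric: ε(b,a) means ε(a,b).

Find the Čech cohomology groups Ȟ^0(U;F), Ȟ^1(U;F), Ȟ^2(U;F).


nerve of the cover:
  V12={r,j} V16={s,w,c} V23={e} V34={d} V45={p,h,i} V56={t,y,g}
C dims 6,6; δ0: rk 5, SNF 1^5
Ȟ^0 = (6 − 5) − 0 = 1, so Ȟ^0 ≅ Z
Ȟ^1 = (6 − 0) − 5 = 1, so Ȟ^1 ≅ Z
Ȟ^2 = (0 − 0) − 0 = 0, so Ȟ^2 ≅ 0

Ȟ^0 = Z; Ȟ^1 = Z; Ȟ^2 = 0
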